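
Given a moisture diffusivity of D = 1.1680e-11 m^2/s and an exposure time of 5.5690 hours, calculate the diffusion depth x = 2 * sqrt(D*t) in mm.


t = 5.5690 hr * 3600 = 20048.4000 s
D * t = 1.1680e-11 * 20048.4000 = 2.3417e-07
x = 2 * sqrt(D*t) = 2 * sqrt(2.3417e-07) = 9.6781e-04 m = 0.9678 mm


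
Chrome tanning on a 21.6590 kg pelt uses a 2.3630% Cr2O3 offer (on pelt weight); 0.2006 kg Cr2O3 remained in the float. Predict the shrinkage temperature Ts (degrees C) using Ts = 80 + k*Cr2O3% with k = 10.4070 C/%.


Offered = pelt * offer_pct / 100 = 21.6590 * 2.3630 / 100 = 0.5118 kg
Uptake = offered - residual = 0.5118 - 0.2006 = 0.3112 kg
Cr2O3% on pelt = uptake / pelt * 100 = 0.3112 / 21.6590 * 100 = 1.4368 %
Ts = 80 + k * Cr2O3% = 80 + 10.4070 * 1.4368 = 94.9530 C


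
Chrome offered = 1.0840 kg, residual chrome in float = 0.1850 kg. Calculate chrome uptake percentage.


Formula: Uptake = (offered - residual) / offered * 100
Substituting: Uptake = (1.0840 - 0.1850) / 1.0840 * 100
Result: 82.9336 %


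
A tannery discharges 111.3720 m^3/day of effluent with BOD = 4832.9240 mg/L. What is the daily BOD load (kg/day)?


Formula: BOD_load = volume * conc / 1000
Substituting: BOD_load = 111.3720 * 4832.9240 / 1000
Result: 538.2524 kg/day


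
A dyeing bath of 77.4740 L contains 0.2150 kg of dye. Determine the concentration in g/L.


Formula: Conc = dye_mass(kg) / volume(L) * 1000
Substituting: Conc = 0.2150 / 77.4740 * 1000
Result: 2.7751 g/L


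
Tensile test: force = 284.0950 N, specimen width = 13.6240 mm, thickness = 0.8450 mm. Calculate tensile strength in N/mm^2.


Formula: TS = force / (width * thickness)
Substituting: TS = 284.0950 / (13.6240 * 0.8450)
Result: 24.6776 N/mm^2


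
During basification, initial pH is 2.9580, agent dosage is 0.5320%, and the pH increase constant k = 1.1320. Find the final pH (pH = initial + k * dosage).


Formula: pH_final = pH_initial + k * base_pct
Substituting: pH_final = 2.9580 + 1.1320 * 0.5320
Result: 3.5602


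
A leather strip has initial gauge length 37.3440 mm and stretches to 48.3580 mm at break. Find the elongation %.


Formula: Elongation = (Lf - L0) / L0 * 100
Substituting: Elongation = (48.3580 - 37.3440) / 37.3440 * 100
Result: 29.4934 %


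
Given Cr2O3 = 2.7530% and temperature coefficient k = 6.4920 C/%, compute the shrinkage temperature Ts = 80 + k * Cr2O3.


Formula: Ts = 80 + k * Cr2O3
Substituting: Ts = 80 + 6.4920 * 2.7530
Result: 97.8725 C


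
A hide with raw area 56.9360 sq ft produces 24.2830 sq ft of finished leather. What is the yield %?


Formula: Yield = finished / raw * 100
Substituting: Yield = 24.2830 / 56.9360 * 100
Result: 42.6496 %


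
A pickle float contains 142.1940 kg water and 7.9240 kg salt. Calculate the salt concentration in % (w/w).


Formula: Conc = salt / (water + salt) * 100
Substituting: Conc = 7.9240 / (142.1940 + 7.9240) * 100
Result: 5.2785 %


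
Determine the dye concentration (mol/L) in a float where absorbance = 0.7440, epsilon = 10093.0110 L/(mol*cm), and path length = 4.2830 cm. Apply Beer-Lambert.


Formula: c = A / (epsilon * l)
Substituting: c = 0.7440 / (10093.0110 * 4.2830)
Result: 1.7211e-05 mol/L


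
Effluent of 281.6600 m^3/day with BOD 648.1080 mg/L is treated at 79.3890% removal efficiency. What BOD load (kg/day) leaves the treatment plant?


Load_in = volume * conc / 1000 = 281.6600 * 648.1080 / 1000 = 182.5461 kg/day
Removed = Load_in * eff / 100 = 182.5461 * 79.3890 / 100 = 144.9215 kg/day
Load_out = Load_in - Removed = 182.5461 - 144.9215 = 37.6246 kg/day


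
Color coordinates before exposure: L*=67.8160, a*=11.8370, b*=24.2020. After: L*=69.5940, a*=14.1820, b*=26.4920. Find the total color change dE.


dL = 1.7780, da = 2.3450, db = 2.2900
dE = sqrt(1.7780^2 + 2.3450^2 + 2.2900^2) = 3.7289


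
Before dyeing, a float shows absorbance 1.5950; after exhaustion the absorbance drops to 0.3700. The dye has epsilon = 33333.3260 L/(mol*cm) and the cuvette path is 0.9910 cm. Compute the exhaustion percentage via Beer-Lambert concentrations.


c_initial = A_i / (epsilon * l) = 1.5950 / (33333.3260 * 0.9910) = 4.8285e-05 mol/L
c_final = A_f / (epsilon * l) = 0.3700 / (33333.3260 * 0.9910) = 1.1201e-05 mol/L
Exhaustion = (c_initial - c_final) / c_initial * 100 = (4.8285e-05 - 1.1201e-05) / 4.8285e-05 * 100 = 76.8025 %


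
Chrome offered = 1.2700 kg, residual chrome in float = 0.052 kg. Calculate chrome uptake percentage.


Formula: Uptake = (offered - residual) / offered * 100
Substituting: Uptake = (1.2700 - 0.052) / 1.2700 * 100
Result: 95.9055 %


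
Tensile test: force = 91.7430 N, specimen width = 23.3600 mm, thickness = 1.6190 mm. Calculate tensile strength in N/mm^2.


Formula: TS = force / (width * thickness)
Substituting: TS = 91.7430 / (23.3600 * 1.6190)
Result: 2.4258 N/mm^2


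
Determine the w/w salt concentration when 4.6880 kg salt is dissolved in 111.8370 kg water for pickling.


Formula: Conc = salt / (water + salt) * 100
Substituting: Conc = 4.6880 / (111.8370 + 4.6880) * 100
Result: 4.0232 %


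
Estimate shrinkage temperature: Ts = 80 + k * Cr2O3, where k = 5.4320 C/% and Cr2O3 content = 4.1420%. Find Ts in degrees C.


Formula: Ts = 80 + k * Cr2O3
Substituting: Ts = 80 + 5.4320 * 4.1420
Result: 102.4993 C


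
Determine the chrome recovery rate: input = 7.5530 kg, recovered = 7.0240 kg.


Formula: Recovery = recovered / input * 100
Substituting: Recovery = 7.0240 / 7.5530 * 100
Result: 92.9962 %


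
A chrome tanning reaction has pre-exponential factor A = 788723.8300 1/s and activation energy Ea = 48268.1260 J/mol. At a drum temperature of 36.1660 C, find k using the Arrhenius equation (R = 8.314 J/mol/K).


T_K = T_C + 273.15 = 36.1660 + 273.15 = 309.3160 K
exponent = -Ea / (R * T_K) = -48268.1260 / (8.314 * 309.3160) = -18.7693
k = A * exp(exponent) = 788723.8300 * exp(-18.7693) = 0.00556573 1/s


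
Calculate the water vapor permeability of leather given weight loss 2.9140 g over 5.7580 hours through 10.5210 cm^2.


Formula: WVP = loss / (area * time)
Substituting: WVP = 2.9140 / (10.5210 * 5.7580)
Result: 0.0481017 g/(cm^2*hr)


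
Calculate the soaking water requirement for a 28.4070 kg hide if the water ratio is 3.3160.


Formula: Water = hide_weight * ratio
Substituting: Water = 28.4070 * 3.3160
Result: 94.1976 kg


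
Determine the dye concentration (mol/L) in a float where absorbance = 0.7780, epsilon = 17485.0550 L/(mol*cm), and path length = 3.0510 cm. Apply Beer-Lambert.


Formula: c = A / (epsilon * l)
Substituting: c = 0.7780 / (17485.0550 * 3.0510)
Result: 1.4584e-05 mol/L


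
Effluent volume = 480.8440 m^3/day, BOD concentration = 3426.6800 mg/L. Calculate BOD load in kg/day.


Formula: BOD_load = volume * conc / 1000
Substituting: BOD_load = 480.8440 * 3426.6800 / 1000
Result: 1647.6985 kg/day


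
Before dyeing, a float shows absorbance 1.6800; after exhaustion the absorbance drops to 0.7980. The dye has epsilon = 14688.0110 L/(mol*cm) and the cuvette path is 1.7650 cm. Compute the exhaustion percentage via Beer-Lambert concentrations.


c_initial = A_i / (epsilon * l) = 1.6800 / (14688.0110 * 1.7650) = 6.4804e-05 mol/L
c_final = A_f / (epsilon * l) = 0.7980 / (14688.0110 * 1.7650) = 3.0782e-05 mol/L
Exhaustion = (c_initial - c_final) / c_initial * 100 = (6.4804e-05 - 3.0782e-05) / 6.4804e-05 * 100 = 52.5000 %


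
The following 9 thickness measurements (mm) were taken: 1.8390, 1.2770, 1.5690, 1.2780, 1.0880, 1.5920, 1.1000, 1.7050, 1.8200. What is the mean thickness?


Formula: Average = sum / n
Substituting: Average = 13.2680 / 9
Result: 1.4742 mm


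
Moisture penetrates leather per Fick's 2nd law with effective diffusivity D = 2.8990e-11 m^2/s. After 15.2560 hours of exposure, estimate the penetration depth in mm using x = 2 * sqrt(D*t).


t = 15.2560 hr * 3600 = 54921.6000 s
D * t = 2.8990e-11 * 54921.6000 = 1.5922e-06
x = 2 * sqrt(D*t) = 2 * sqrt(1.5922e-06) = 0.00252363 m = 2.5236 mm


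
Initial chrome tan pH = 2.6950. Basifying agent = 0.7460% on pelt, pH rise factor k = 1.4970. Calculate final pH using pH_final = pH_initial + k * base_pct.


Formula: pH_final = pH_initial + k * base_pct
Substituting: pH_final = 2.6950 + 1.4970 * 0.7460
Result: 3.8118


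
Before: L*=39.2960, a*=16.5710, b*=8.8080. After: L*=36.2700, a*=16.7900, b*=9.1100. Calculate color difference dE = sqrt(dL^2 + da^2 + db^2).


dL = -3.0260, da = 0.2190, db = 0.3020
dE = sqrt((-3.0260)^2 + 0.2190^2 + 0.3020^2) = 3.0489


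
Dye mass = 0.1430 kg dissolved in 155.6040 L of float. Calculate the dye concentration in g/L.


Formula: Conc = dye_mass(kg) / volume(L) * 1000
Substituting: Conc = 0.1430 / 155.6040 * 1000
Result: 0.9190 g/L


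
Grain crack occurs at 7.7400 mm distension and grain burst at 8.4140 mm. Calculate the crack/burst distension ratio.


Formula: Ratio = crack / burst
Substituting: Ratio = 7.7400 / 8.4140
Result: 0.9199


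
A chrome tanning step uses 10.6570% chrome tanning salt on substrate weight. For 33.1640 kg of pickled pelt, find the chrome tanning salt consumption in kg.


Formula: Chrome = substrate * pct / 100
Substituting: Chrome = 33.1640 * 10.6570 / 100
Result: 3.5343 kg


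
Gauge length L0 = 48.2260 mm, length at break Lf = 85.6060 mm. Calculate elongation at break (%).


Formula: Elongation = (Lf - L0) / L0 * 100
Substituting: Elongation = (85.6060 - 48.2260) / 48.2260 * 100
Result: 77.5101 %


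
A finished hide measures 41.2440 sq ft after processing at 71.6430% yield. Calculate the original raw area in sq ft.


Formula: raw = finished * 100 / yield
Substituting: raw = 41.2440 * 100 / 71.6430
Result: 57.5688 sq ft


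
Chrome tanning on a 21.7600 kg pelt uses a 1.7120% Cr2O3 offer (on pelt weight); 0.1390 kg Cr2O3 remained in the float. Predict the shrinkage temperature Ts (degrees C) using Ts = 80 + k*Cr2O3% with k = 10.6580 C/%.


Offered = pelt * offer_pct / 100 = 21.7600 * 1.7120 / 100 = 0.3725 kg
Uptake = offered - residual = 0.3725 - 0.1390 = 0.2335 kg
Cr2O3% on pelt = uptake / pelt * 100 = 0.2335 / 21.7600 * 100 = 1.0732 %
Ts = 80 + k * Cr2O3% = 80 + 10.6580 * 1.0732 = 91.4383 C


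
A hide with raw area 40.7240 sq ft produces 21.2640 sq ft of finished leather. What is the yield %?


Formula: Yield = finished / raw * 100
Substituting: Yield = 21.2640 / 40.7240 * 100
Result: 52.2149 %


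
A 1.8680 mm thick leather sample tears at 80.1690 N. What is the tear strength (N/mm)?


Formula: Tear strength = force / thickness
Substituting: Tear strength = 80.1690 / 1.8680
Result: 42.9170 N/mm


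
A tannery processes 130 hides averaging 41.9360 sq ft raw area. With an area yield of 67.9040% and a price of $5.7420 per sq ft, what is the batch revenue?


Raw_total = N * avg_area = 130 * 41.9360 = 5451.6800 sq ft
Finished = Raw_total * yield / 100 = 5451.6800 * 67.9040 / 100 = 3701.9088 sq ft
Value = Finished * price = 3701.9088 * 5.7420 = 21256.3603 $


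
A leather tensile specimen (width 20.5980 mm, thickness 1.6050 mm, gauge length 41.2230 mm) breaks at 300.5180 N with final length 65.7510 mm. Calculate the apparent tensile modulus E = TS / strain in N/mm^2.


TS = F / (w * t) = 300.5180 / (20.5980 * 1.6050) = 9.0901 N/mm^2
strain = (Lf - L0) / L0 = (65.7510 - 41.2230) / 41.2230 = 0.5950
E = TS / strain = 9.0901 / 0.5950 = 15.2773 N/mm^2


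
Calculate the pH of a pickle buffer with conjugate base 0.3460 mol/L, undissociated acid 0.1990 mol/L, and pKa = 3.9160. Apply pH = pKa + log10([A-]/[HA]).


ratio = [A-] / [HA] = 0.3460 / 0.1990 = 1.7387
log10(ratio) = 0.2402
pH = pKa + log10(ratio) = 3.9160 + 0.2402 = 4.1562


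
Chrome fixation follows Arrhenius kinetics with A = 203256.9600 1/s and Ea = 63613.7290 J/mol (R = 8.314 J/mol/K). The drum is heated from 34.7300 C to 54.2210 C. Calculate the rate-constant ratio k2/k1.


T1 = 34.7300 + 273.15 = 307.8800 K; T2 = 54.2210 + 273.15 = 327.3710 K
k1 = A * exp(-Ea/(R*T1)) = 203256.9600 * exp(-63613.7290/(8.314*307.8800)) = 3.2735e-06 1/s
k2 = A * exp(-Ea/(R*T2)) = 203256.9600 * exp(-63613.7290/(8.314*327.3710)) = 1.4375e-05 1/s
k2/k1 = 1.4375e-05 / 3.2735e-06 = 4.3913


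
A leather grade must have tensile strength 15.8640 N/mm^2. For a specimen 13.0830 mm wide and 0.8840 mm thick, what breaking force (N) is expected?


Formula: F = TS * w * t
Substituting: F = 15.8640 * 13.0830 * 0.8840
Result: 183.4731 N


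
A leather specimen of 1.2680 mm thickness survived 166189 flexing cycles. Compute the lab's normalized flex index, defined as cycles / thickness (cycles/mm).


Formula: Index = cycles / thickness
Substituting: Index = 166189 / 1.2680
Result: 131063.8801 cycles/mm


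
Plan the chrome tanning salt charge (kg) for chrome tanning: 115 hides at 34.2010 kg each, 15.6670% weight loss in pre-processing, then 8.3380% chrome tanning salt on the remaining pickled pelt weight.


Total_raw = N * avg_wt = 115 * 34.2010 = 3933.1150 kg
Substrate = Total_raw * (1 - loss/100) = 3933.1150 * (1 - 15.6670/100) = 3316.9139 kg
Chrome = Substrate * pct / 100 = 3316.9139 * 8.3380 / 100 = 276.5643 kg


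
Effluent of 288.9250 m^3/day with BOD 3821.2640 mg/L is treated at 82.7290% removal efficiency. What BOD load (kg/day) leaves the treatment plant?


Load_in = volume * conc / 1000 = 288.9250 * 3821.2640 / 1000 = 1104.0587 kg/day
Removed = Load_in * eff / 100 = 1104.0587 * 82.7290 / 100 = 913.3767 kg/day
Load_out = Load_in - Removed = 1104.0587 - 913.3767 = 190.6820 kg/day


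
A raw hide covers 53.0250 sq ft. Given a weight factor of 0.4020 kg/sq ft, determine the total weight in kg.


Formula: Weight = area * weight_per_sqft
Substituting: Weight = 53.0250 * 0.4020
Result: 21.3161 kg


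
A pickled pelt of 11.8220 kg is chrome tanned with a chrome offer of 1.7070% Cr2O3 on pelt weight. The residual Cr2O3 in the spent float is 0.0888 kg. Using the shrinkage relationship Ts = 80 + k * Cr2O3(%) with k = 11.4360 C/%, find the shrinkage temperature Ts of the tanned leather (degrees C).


Offered = pelt * offer_pct / 100 = 11.8220 * 1.7070 / 100 = 0.2018 kg
Uptake = offered - residual = 0.2018 - 0.0888 = 0.1130 kg
Cr2O3% on pelt = uptake / pelt * 100 = 0.1130 / 11.8220 * 100 = 0.9559 %
Ts = 80 + k * Cr2O3% = 80 + 11.4360 * 0.9559 = 90.9312 C


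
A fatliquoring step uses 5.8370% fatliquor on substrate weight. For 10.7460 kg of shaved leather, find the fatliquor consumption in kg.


Formula: Fat = substrate * pct / 100
Substituting: Fat = 10.7460 * 5.8370 / 100
Result: 0.6272 kg


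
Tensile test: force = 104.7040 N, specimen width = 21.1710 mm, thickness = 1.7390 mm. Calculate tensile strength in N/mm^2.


Formula: TS = force / (width * thickness)
Substituting: TS = 104.7040 / (21.1710 * 1.7390)
Result: 2.8440 N/mm^2


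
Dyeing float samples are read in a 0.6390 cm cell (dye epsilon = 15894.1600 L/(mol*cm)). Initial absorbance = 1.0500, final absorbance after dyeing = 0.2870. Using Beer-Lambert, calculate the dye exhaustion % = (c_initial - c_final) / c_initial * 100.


c_initial = A_i / (epsilon * l) = 1.0500 / (15894.1600 * 0.6390) = 1.0338e-04 mol/L
c_final = A_f / (epsilon * l) = 0.2870 / (15894.1600 * 0.6390) = 2.8258e-05 mol/L
Exhaustion = (c_initial - c_final) / c_initial * 100 = (1.0338e-04 - 2.8258e-05) / 1.0338e-04 * 100 = 72.6667 %


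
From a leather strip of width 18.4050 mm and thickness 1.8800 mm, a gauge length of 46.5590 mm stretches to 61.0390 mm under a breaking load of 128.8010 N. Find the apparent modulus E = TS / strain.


TS = F / (w * t) = 128.8010 / (18.4050 * 1.8800) = 3.7224 N/mm^2
strain = (Lf - L0) / L0 = (61.0390 - 46.5590) / 46.5590 = 0.3110
E = TS / strain = 3.7224 / 0.3110 = 11.9691 N/mm^2


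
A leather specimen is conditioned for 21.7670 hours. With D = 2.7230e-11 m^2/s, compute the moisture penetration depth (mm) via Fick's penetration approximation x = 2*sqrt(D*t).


t = 21.7670 hr * 3600 = 78361.2000 s
D * t = 2.7230e-11 * 78361.2000 = 2.1338e-06
x = 2 * sqrt(D*t) = 2 * sqrt(2.1338e-06) = 0.00292149 m = 2.9215 mm


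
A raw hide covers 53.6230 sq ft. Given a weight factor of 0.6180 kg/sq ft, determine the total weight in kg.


Formula: Weight = area * weight_per_sqft
Substituting: Weight = 53.6230 * 0.6180
Result: 33.1390 kg


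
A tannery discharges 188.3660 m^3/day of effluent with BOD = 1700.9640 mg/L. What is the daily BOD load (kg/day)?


Formula: BOD_load = volume * conc / 1000
Substituting: BOD_load = 188.3660 * 1700.9640 / 1000
Result: 320.4038 kg/day


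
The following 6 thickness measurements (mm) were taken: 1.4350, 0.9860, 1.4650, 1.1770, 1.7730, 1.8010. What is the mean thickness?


Formula: Average = sum / n
Substituting: Average = 8.6370 / 6
Result: 1.4395 mm


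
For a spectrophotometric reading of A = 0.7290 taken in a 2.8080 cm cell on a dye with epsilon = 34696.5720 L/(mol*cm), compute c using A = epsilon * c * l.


Formula: c = A / (epsilon * l)
Substituting: c = 0.7290 / (34696.5720 * 2.8080)
Result: 7.4825e-06 mol/L


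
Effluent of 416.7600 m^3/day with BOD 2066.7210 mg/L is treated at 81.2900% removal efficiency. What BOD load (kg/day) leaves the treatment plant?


Load_in = volume * conc / 1000 = 416.7600 * 2066.7210 / 1000 = 861.3266 kg/day
Removed = Load_in * eff / 100 = 861.3266 * 81.2900 / 100 = 700.1724 kg/day
Load_out = Load_in - Removed = 861.3266 - 700.1724 = 161.1542 kg/day


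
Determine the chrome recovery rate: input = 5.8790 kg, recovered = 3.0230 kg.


Formula: Recovery = recovered / input * 100
Substituting: Recovery = 3.0230 / 5.8790 * 100
Result: 51.4203 %


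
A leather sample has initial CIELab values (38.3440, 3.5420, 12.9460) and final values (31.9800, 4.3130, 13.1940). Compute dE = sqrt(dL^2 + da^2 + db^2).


dL = -6.3640, da = 0.7710, db = 0.2480
dE = sqrt((-6.3640)^2 + 0.7710^2 + 0.2480^2) = 6.4153


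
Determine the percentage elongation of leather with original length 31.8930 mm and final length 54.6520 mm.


Formula: Elongation = (Lf - L0) / L0 * 100
Substituting: Elongation = (54.6520 - 31.8930) / 31.8930 * 100
Result: 71.3605 %


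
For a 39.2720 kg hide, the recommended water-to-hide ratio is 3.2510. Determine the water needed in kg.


Formula: Water = hide_weight * ratio
Substituting: Water = 39.2720 * 3.2510
Result: 127.6733 kg


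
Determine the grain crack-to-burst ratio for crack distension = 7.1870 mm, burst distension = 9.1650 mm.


Formula: Ratio = crack / burst
Substituting: Ratio = 7.1870 / 9.1650
Result: 0.7842


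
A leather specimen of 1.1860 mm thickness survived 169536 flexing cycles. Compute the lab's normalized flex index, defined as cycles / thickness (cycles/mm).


Formula: Index = cycles / thickness
Substituting: Index = 169536 / 1.1860
Result: 142947.7234 cycles/mm


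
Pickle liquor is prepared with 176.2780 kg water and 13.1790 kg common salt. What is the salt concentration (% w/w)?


Formula: Conc = salt / (water + salt) * 100
Substituting: Conc = 13.1790 / (176.2780 + 13.1790) * 100
Result: 6.9562 %


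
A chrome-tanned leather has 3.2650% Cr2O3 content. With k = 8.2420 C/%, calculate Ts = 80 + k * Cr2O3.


Formula: Ts = 80 + k * Cr2O3
Substituting: Ts = 80 + 8.2420 * 3.2650
Result: 106.9101 C


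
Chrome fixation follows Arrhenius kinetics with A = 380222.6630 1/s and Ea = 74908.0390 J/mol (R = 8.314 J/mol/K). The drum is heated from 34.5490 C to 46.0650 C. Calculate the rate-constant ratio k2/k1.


T1 = 34.5490 + 273.15 = 307.6990 K; T2 = 46.0650 + 273.15 = 319.2150 K
k1 = A * exp(-Ea/(R*T1)) = 380222.6630 * exp(-74908.0390/(8.314*307.6990)) = 7.2992e-08 1/s
k2 = A * exp(-Ea/(R*T2)) = 380222.6630 * exp(-74908.0390/(8.314*319.2150)) = 2.0991e-07 1/s
k2/k1 = 2.0991e-07 / 7.2992e-08 = 2.8759


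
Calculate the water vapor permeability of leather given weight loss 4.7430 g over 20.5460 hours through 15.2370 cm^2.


Formula: WVP = loss / (area * time)
Substituting: WVP = 4.7430 / (15.2370 * 20.5460)
Result: 0.0151505 g/(cm^2*hr)


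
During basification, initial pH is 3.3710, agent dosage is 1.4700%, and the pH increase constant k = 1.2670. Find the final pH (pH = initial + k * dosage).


Formula: pH_final = pH_initial + k * base_pct
Substituting: pH_final = 3.3710 + 1.2670 * 1.4700
Result: 5.2335


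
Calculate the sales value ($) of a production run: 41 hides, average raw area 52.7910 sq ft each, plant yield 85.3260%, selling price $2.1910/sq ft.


Raw_total = N * avg_area = 41 * 52.7910 = 2164.4310 sq ft
Finished = Raw_total * yield / 100 = 2164.4310 * 85.3260 / 100 = 1846.8224 sq ft
Value = Finished * price = 1846.8224 * 2.1910 = 4046.3879 $


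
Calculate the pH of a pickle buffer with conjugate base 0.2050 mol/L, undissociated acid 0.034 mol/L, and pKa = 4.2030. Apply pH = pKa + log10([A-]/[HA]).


ratio = [A-] / [HA] = 0.2050 / 0.034 = 6.0294
log10(ratio) = 0.7803
pH = pKa + log10(ratio) = 4.2030 + 0.7803 = 4.9833


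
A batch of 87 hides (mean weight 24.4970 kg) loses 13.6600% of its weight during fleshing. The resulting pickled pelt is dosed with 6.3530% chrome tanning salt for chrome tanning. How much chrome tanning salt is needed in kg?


Total_raw = N * avg_wt = 87 * 24.4970 = 2131.2390 kg
Substrate = Total_raw * (1 - loss/100) = 2131.2390 * (1 - 13.6600/100) = 1840.1118 kg
Chrome = Substrate * pct / 100 = 1840.1118 * 6.3530 / 100 = 116.9023 kg


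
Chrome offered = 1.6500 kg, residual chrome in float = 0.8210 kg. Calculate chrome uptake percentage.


Formula: Uptake = (offered - residual) / offered * 100
Substituting: Uptake = (1.6500 - 0.8210) / 1.6500 * 100
Result: 50.2424 %


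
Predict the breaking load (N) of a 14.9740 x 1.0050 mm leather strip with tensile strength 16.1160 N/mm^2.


Formula: F = TS * w * t
Substituting: F = 16.1160 * 14.9740 * 1.0050
Result: 242.5276 N


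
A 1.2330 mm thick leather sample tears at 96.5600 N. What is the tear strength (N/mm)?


Formula: Tear strength = force / thickness
Substituting: Tear strength = 96.5600 / 1.2330
Result: 78.3131 N/mm


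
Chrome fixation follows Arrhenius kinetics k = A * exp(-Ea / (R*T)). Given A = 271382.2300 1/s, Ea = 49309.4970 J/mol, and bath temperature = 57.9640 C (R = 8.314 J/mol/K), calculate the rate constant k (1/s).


T_K = T_C + 273.15 = 57.9640 + 273.15 = 331.1140 K
exponent = -Ea / (R * T_K) = -49309.4970 / (8.314 * 331.1140) = -17.9120
k = A * exp(exponent) = 271382.2300 * exp(-17.9120) = 0.00451355 1/s


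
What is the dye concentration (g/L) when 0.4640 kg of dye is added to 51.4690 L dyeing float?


Formula: Conc = dye_mass(kg) / volume(L) * 1000
Substituting: Conc = 0.4640 / 51.4690 * 1000
Result: 9.0151 g/L


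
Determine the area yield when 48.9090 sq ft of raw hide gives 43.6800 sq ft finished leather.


Formula: Yield = finished / raw * 100
Substituting: Yield = 43.6800 / 48.9090 * 100
Result: 89.3087 %


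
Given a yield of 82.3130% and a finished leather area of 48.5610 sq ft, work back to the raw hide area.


Formula: raw = finished * 100 / yield
Substituting: raw = 48.5610 * 100 / 82.3130
Result: 58.9955 sq ft


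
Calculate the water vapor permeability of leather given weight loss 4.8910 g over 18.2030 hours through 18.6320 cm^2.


Formula: WVP = loss / (area * time)
Substituting: WVP = 4.8910 / (18.6320 * 18.2030)
Result: 0.014421 g/(cm^2*hr)


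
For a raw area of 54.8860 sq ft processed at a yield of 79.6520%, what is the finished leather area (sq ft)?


Formula: finished = raw * yield / 100
Substituting: finished = 54.8860 * 79.6520 / 100
Result: 43.7178 sq ft


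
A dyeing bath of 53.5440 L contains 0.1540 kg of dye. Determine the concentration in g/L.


Formula: Conc = dye_mass(kg) / volume(L) * 1000
Substituting: Conc = 0.1540 / 53.5440 * 1000
Result: 2.8761 g/L


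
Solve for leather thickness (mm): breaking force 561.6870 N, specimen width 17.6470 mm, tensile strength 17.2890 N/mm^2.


Formula: t = F / (TS * w)
Substituting: t = 561.6870 / (17.2890 * 17.6470)
Result: 1.8410 mm


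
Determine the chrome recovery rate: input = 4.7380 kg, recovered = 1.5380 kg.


Formula: Recovery = recovered / input * 100
Substituting: Recovery = 1.5380 / 4.7380 * 100
Result: 32.4610 %


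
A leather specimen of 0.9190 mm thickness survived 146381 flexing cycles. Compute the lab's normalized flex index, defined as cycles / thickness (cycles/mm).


Formula: Index = cycles / thickness
Substituting: Index = 146381 / 0.9190
Result: 159282.9162 cycles/mm


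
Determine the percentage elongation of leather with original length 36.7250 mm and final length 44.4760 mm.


Formula: Elongation = (Lf - L0) / L0 * 100
Substituting: Elongation = (44.4760 - 36.7250) / 36.7250 * 100
Result: 21.1055 %


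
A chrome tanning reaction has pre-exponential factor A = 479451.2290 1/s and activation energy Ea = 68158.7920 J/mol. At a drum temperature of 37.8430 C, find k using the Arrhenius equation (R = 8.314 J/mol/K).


T_K = T_C + 273.15 = 37.8430 + 273.15 = 310.9930 K
exponent = -Ea / (R * T_K) = -68158.7920 / (8.314 * 310.9930) = -26.3610
k = A * exp(exponent) = 479451.2290 * exp(-26.3610) = 1.7074e-06 1/s


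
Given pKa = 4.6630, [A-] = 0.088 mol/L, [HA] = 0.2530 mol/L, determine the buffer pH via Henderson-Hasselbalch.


ratio = [A-] / [HA] = 0.088 / 0.2530 = 0.3478
log10(ratio) = -0.4586
pH = pKa + log10(ratio) = 4.6630 - 0.4586 = 4.2044


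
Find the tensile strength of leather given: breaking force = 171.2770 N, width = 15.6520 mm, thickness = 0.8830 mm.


Formula: TS = force / (width * thickness)
Substituting: TS = 171.2770 / (15.6520 * 0.8830)
Result: 12.3928 N/mm^2


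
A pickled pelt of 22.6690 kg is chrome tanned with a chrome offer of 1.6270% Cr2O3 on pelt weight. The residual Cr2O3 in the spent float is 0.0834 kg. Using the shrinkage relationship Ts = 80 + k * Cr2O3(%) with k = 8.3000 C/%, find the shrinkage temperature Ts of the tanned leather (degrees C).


Offered = pelt * offer_pct / 100 = 22.6690 * 1.6270 / 100 = 0.3688 kg
Uptake = offered - residual = 0.3688 - 0.0834 = 0.2854 kg
Cr2O3% on pelt = uptake / pelt * 100 = 0.2854 / 22.6690 * 100 = 1.2591 %
Ts = 80 + k * Cr2O3% = 80 + 8.3000 * 1.2591 = 90.4505 C


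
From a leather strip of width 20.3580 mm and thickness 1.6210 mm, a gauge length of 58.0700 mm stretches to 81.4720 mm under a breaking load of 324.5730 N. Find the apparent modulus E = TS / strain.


TS = F / (w * t) = 324.5730 / (20.3580 * 1.6210) = 9.8355 N/mm^2
strain = (Lf - L0) / L0 = (81.4720 - 58.0700) / 58.0700 = 0.4030
E = TS / strain = 9.8355 / 0.4030 = 24.4058 N/mm^2


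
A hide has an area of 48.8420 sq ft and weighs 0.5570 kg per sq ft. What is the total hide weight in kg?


Formula: Weight = area * weight_per_sqft
Substituting: Weight = 48.8420 * 0.5570
Result: 27.2050 kg


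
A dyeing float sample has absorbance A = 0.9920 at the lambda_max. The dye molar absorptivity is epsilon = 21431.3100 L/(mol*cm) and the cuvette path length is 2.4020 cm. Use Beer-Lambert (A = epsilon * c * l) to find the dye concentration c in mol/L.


Formula: c = A / (epsilon * l)
Substituting: c = 0.9920 / (21431.3100 * 2.4020)
Result: 1.9270e-05 mol/L


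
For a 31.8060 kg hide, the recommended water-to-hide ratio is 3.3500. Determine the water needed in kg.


Formula: Water = hide_weight * ratio
Substituting: Water = 31.8060 * 3.3500
Result: 106.5501 kg


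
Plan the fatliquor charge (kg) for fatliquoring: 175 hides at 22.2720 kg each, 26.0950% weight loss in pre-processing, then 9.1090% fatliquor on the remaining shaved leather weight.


Total_raw = N * avg_wt = 175 * 22.2720 = 3897.6000 kg
Substrate = Total_raw * (1 - loss/100) = 3897.6000 * (1 - 26.0950/100) = 2880.5213 kg
Fat = Substrate * pct / 100 = 2880.5213 * 9.1090 / 100 = 262.3867 kg


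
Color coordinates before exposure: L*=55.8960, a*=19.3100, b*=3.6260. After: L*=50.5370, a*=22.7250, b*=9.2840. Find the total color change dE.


dL = -5.3590, da = 3.4150, db = 5.6580
dE = sqrt((-5.3590)^2 + 3.4150^2 + 5.6580^2) = 8.5085


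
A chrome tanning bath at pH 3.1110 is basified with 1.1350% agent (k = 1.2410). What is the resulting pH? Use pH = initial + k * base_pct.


Formula: pH_final = pH_initial + k * base_pct
Substituting: pH_final = 3.1110 + 1.2410 * 1.1350
Result: 4.5195


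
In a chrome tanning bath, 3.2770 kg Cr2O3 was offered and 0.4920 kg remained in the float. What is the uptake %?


Formula: Uptake = (offered - residual) / offered * 100
Substituting: Uptake = (3.2770 - 0.4920) / 3.2770 * 100
Result: 84.9863 %


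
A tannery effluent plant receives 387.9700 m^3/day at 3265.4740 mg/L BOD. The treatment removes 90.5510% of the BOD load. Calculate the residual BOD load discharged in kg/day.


Load_in = volume * conc / 1000 = 387.9700 * 3265.4740 / 1000 = 1266.9059 kg/day
Removed = Load_in * eff / 100 = 1266.9059 * 90.5510 / 100 = 1147.1960 kg/day
Load_out = Load_in - Removed = 1266.9059 - 1147.1960 = 119.7099 kg/day


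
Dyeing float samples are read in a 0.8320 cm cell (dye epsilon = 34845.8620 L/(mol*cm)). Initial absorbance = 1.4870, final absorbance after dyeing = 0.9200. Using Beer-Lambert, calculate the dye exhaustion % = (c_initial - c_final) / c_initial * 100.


c_initial = A_i / (epsilon * l) = 1.4870 / (34845.8620 * 0.8320) = 5.1290e-05 mol/L
c_final = A_f / (epsilon * l) = 0.9200 / (34845.8620 * 0.8320) = 3.1733e-05 mol/L
Exhaustion = (c_initial - c_final) / c_initial * 100 = (5.1290e-05 - 3.1733e-05) / 5.1290e-05 * 100 = 38.1305 %


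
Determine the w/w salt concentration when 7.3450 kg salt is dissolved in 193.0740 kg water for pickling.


Formula: Conc = salt / (water + salt) * 100
Substituting: Conc = 7.3450 / (193.0740 + 7.3450) * 100
Result: 3.6648 %


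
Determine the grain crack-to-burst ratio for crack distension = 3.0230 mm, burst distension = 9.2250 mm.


Formula: Ratio = crack / burst
Substituting: Ratio = 3.0230 / 9.2250
Result: 0.3277


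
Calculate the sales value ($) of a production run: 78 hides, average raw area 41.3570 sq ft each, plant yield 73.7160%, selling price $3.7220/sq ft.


Raw_total = N * avg_area = 78 * 41.3570 = 3225.8460 sq ft
Finished = Raw_total * yield / 100 = 3225.8460 * 73.7160 / 100 = 2377.9646 sq ft
Value = Finished * price = 2377.9646 * 3.7220 = 8850.7844 $


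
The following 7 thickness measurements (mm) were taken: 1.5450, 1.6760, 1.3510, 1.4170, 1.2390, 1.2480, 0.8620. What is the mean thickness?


Formula: Average = sum / n
Substituting: Average = 9.3380 / 7
Result: 1.3340 mm


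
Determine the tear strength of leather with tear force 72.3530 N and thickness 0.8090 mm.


Formula: Tear strength = force / thickness
Substituting: Tear strength = 72.3530 / 0.8090
Result: 89.4351 N/mm


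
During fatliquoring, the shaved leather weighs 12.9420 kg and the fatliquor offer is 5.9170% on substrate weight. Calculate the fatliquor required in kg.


Formula: Fat = substrate * pct / 100
Substituting: Fat = 12.9420 * 5.9170 / 100
Result: 0.7658 kg


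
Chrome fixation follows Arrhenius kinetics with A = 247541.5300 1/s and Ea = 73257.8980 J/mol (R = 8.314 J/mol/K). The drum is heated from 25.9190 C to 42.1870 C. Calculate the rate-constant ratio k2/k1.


T1 = 25.9190 + 273.15 = 299.0690 K; T2 = 42.1870 + 273.15 = 315.3370 K
k1 = A * exp(-Ea/(R*T1)) = 247541.5300 * exp(-73257.8980/(8.314*299.0690)) = 3.9641e-08 1/s
k2 = A * exp(-Ea/(R*T2)) = 247541.5300 * exp(-73257.8980/(8.314*315.3370)) = 1.8124e-07 1/s
k2/k1 = 1.8124e-07 / 3.9641e-08 = 4.5720


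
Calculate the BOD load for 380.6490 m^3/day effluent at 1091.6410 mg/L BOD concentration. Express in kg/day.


Formula: BOD_load = volume * conc / 1000
Substituting: BOD_load = 380.6490 * 1091.6410 / 1000
Result: 415.5321 kg/day


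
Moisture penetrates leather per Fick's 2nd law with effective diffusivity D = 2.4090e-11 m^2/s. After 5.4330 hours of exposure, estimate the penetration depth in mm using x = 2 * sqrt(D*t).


t = 5.4330 hr * 3600 = 19558.8000 s
D * t = 2.4090e-11 * 19558.8000 = 4.7117e-07
x = 2 * sqrt(D*t) = 2 * sqrt(4.7117e-07) = 0.00137284 m = 1.3728 mm


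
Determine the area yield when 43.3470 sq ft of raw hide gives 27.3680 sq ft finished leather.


Formula: Yield = finished / raw * 100
Substituting: Yield = 27.3680 / 43.3470 * 100
Result: 63.1370 %


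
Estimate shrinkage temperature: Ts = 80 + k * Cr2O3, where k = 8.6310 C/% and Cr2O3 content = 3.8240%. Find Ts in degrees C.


Formula: Ts = 80 + k * Cr2O3
Substituting: Ts = 80 + 8.6310 * 3.8240
Result: 113.0049 C


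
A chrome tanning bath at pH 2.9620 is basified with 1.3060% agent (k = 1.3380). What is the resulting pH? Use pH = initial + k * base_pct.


Formula: pH_final = pH_initial + k * base_pct
Substituting: pH_final = 2.9620 + 1.3380 * 1.3060
Result: 4.7094


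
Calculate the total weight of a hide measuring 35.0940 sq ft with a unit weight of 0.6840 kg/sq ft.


Formula: Weight = area * weight_per_sqft
Substituting: Weight = 35.0940 * 0.6840
Result: 24.0043 kg


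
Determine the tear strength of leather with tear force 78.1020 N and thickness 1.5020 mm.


Formula: Tear strength = force / thickness
Substituting: Tear strength = 78.1020 / 1.5020
Result: 51.9987 N/mm


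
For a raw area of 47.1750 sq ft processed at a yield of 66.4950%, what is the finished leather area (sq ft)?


Formula: finished = raw * yield / 100
Substituting: finished = 47.1750 * 66.4950 / 100
Result: 31.3690 sq ft


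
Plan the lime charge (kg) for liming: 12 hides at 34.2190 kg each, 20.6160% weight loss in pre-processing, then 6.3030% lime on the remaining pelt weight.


Total_raw = N * avg_wt = 12 * 34.2190 = 410.6280 kg
Substrate = Total_raw * (1 - loss/100) = 410.6280 * (1 - 20.6160/100) = 325.9729 kg
Lime = Substrate * pct / 100 = 325.9729 * 6.3030 / 100 = 20.5461 kg


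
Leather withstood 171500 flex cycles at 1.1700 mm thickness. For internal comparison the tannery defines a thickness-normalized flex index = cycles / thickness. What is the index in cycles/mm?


Formula: Index = cycles / thickness
Substituting: Index = 171500 / 1.1700
Result: 146581.1966 cycles/mm


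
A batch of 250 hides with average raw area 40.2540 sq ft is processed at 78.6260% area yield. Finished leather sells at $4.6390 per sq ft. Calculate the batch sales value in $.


Raw_total = N * avg_area = 250 * 40.2540 = 10063.5000 sq ft
Finished = Raw_total * yield / 100 = 10063.5000 * 78.6260 / 100 = 7912.5275 sq ft
Value = Finished * price = 7912.5275 * 4.6390 = 36706.2151 $


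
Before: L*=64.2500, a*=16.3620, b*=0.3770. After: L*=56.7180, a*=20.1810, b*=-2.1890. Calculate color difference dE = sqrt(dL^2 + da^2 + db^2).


dL = -7.5320, da = 3.8190, db = -2.5660
dE = sqrt((-7.5320)^2 + 3.8190^2 + (-2.5660)^2) = 8.8261


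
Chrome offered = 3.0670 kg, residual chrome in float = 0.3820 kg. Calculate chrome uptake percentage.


Formula: Uptake = (offered - residual) / offered * 100
Substituting: Uptake = (3.0670 - 0.3820) / 3.0670 * 100
Result: 87.5448 %


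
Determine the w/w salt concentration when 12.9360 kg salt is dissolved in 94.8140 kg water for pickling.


Formula: Conc = salt / (water + salt) * 100
Substituting: Conc = 12.9360 / (94.8140 + 12.9360) * 100
Result: 12.0056 %


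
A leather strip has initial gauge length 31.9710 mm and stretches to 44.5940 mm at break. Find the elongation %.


Formula: Elongation = (Lf - L0) / L0 * 100
Substituting: Elongation = (44.5940 - 31.9710) / 31.9710 * 100
Result: 39.4827 %


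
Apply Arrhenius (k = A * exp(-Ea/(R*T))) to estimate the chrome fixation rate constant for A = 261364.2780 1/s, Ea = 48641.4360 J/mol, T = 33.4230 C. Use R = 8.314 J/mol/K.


T_K = T_C + 273.15 = 33.4230 + 273.15 = 306.5730 K
exponent = -Ea / (R * T_K) = -48641.4360 / (8.314 * 306.5730) = -19.0837
k = A * exp(exponent) = 261364.2780 * exp(-19.0837) = 0.0013468 1/s


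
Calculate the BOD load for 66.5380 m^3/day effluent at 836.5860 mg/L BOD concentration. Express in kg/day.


Formula: BOD_load = volume * conc / 1000
Substituting: BOD_load = 66.5380 * 836.5860 / 1000
Result: 55.6648 kg/day


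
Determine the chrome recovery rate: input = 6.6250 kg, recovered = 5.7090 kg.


Formula: Recovery = recovered / input * 100
Substituting: Recovery = 5.7090 / 6.6250 * 100
Result: 86.1736 %


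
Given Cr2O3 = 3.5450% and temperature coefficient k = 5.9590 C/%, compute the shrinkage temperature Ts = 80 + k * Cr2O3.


Formula: Ts = 80 + k * Cr2O3
Substituting: Ts = 80 + 5.9590 * 3.5450
Result: 101.1247 C


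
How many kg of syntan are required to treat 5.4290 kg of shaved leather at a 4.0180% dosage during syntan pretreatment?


Formula: Syntan = substrate * pct / 100
Substituting: Syntan = 5.4290 * 4.0180 / 100
Result: 0.2181 kg


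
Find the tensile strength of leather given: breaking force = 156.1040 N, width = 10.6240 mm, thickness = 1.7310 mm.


Formula: TS = force / (width * thickness)
Substituting: TS = 156.1040 / (10.6240 * 1.7310)
Result: 8.4885 N/mm^2


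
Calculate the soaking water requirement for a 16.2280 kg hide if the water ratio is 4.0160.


Formula: Water = hide_weight * ratio
Substituting: Water = 16.2280 * 4.0160
Result: 65.1716 kg


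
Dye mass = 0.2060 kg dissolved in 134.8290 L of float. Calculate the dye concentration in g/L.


Formula: Conc = dye_mass(kg) / volume(L) * 1000
Substituting: Conc = 0.2060 / 134.8290 * 1000
Result: 1.5279 g/L


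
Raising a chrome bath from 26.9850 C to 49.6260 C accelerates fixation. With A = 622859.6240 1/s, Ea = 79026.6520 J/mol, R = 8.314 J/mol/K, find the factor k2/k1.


T1 = 26.9850 + 273.15 = 300.1350 K; T2 = 49.6260 + 273.15 = 322.7760 K
k1 = A * exp(-Ea/(R*T1)) = 622859.6240 * exp(-79026.6520/(8.314*300.1350)) = 1.0973e-08 1/s
k2 = A * exp(-Ea/(R*T2)) = 622859.6240 * exp(-79026.6520/(8.314*322.7760)) = 1.0118e-07 1/s
k2/k1 = 1.0118e-07 / 1.0973e-08 = 9.2209


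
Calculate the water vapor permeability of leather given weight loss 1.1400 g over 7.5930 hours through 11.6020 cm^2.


Formula: WVP = loss / (area * time)
Substituting: WVP = 1.1400 / (11.6020 * 7.5930)
Result: 0.0129407 g/(cm^2*hr)


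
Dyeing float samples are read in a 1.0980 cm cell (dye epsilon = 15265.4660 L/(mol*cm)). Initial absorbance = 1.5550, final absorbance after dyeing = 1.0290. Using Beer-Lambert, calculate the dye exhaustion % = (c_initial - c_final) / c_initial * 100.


c_initial = A_i / (epsilon * l) = 1.5550 / (15265.4660 * 1.0980) = 9.2772e-05 mol/L
c_final = A_f / (epsilon * l) = 1.0290 / (15265.4660 * 1.0980) = 6.1391e-05 mol/L
Exhaustion = (c_initial - c_final) / c_initial * 100 = (9.2772e-05 - 6.1391e-05) / 9.2772e-05 * 100 = 33.8264 %


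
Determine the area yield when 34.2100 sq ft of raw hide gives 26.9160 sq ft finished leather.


Formula: Yield = finished / raw * 100
Substituting: Yield = 26.9160 / 34.2100 * 100
Result: 78.6787 %


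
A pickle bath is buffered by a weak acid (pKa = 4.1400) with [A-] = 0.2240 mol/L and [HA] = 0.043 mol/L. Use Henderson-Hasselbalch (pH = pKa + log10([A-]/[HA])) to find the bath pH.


ratio = [A-] / [HA] = 0.2240 / 0.043 = 5.2093
log10(ratio) = 0.7168
pH = pKa + log10(ratio) = 4.1400 + 0.7168 = 4.8568


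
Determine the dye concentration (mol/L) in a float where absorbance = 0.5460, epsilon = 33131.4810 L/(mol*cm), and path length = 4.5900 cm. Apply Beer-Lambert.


Formula: c = A / (epsilon * l)
Substituting: c = 0.5460 / (33131.4810 * 4.5900)
Result: 3.5904e-06 mol/L


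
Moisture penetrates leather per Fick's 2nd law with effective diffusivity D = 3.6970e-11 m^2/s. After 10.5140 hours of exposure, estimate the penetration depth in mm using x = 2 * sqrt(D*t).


t = 10.5140 hr * 3600 = 37850.4000 s
D * t = 3.6970e-11 * 37850.4000 = 1.3993e-06
x = 2 * sqrt(D*t) = 2 * sqrt(1.3993e-06) = 0.00236586 m = 2.3659 mm
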